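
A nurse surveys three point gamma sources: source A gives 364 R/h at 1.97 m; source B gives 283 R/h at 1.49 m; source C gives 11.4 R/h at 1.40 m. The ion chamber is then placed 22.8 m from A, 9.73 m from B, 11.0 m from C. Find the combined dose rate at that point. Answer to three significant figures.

Each source contributes Iᵢ·(dᵢ/rᵢ)²; contributions add.
A: 364 × (1.97/22.8)² = 2.717 R/h
B: 283 × (1.49/9.73)² = 6.636 R/h
C: 11.4 × (1.40/11.0)² = 0.1847 R/h
Total = 2.717 + 6.636 + 0.1847 = 9.538 R/h.

9.54 R/h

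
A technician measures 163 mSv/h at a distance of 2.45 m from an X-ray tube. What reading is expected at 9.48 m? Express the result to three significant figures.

10.9 mSv/h

Since intensity falls as 1/r², the rate at 9.48 m is
(2.45/9.48)² = 0.06679, so 163 × 0.06679 = 10.89 mSv/h.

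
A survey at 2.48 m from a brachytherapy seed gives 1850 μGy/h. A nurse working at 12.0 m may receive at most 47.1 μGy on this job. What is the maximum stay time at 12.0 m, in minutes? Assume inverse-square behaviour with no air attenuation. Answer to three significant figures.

35.8 min

Using I₁d₁² = I₂d₂², rate at 12.0 m:
1850 × (2.48/12.0)² = 1850 × 0.04271 = 79.01 μGy/h.
Stay time = 47.1 μGy ÷ 79.01 μGy/h = 0.5961 h = 35.77 min.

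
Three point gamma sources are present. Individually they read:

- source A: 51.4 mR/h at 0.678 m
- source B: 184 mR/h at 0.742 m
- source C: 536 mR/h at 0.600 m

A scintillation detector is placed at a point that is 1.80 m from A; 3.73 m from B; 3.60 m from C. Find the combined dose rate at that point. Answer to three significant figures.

29.5 mR/h

By superposition, sum each source's inverse-square contribution:
A: 51.4 × (0.678/1.80)² = 7.293 mR/h
B: 184 × (0.742/3.73)² = 7.281 mR/h
C: 536 × (0.600/3.60)² = 14.89 mR/h
Total = 7.293 + 7.281 + 14.89 = 29.46 mR/h.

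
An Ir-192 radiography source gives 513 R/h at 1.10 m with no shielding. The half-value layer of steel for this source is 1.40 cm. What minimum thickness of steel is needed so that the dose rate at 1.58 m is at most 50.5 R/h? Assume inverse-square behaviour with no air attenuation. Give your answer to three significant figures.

At 1.58 m, distance alone gives (1.10/1.58)² = 0.4847, so 513 × 0.4847 = 248.7 R/h.
Further attenuation needed: 248.7/50.5 = 4.925.
n = log₂(4.925) = 2.300 half-value layers.
Thickness = 2.300 × 1.40 cm = 3.220 cm.

3.22 cm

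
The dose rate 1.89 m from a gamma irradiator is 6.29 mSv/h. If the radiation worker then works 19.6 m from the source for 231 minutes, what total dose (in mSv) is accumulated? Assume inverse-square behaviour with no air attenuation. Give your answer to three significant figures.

0.225 mSv

Since intensity falls as 1/r², rate at 19.6 m:
(1.89/19.6)² = 0.009298, so 6.29 × 0.009298 = 0.05848 mSv/h.
Dose = rate × time = 0.05848 mSv/h × 3.850 h = 0.2251 mSv.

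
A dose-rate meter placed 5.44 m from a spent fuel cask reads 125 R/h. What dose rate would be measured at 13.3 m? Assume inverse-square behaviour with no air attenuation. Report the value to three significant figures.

20.9 R/h

Since intensity falls as 1/r², scaling from 5.44 m to 13.3 m:
125 × (5.44/13.3)² = 125 × 0.1673 = 20.91 R/h.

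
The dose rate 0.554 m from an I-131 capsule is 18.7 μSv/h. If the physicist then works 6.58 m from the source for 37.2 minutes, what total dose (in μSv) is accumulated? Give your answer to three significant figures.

0.0822 μSv

By the inverse-square law, rate at 6.58 m:
(0.554/6.58)² = 0.007089, so 18.7 × 0.007089 = 0.1326 μSv/h.
Dose = rate × time = 0.1326 μSv/h × 0.6200 h = 0.08221 μSv.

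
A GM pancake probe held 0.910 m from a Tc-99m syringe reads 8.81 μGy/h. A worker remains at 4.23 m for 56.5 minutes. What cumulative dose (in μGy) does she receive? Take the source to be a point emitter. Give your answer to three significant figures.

0.384 μGy

Intensity scales as (d₁/d₂)², so rate at 4.23 m:
(0.910/4.23)² = 0.04628, so 8.81 × 0.04628 = 0.4077 μGy/h.
Dose = rate × time = 0.4077 μGy/h × 0.9417 h = 0.3839 μGy.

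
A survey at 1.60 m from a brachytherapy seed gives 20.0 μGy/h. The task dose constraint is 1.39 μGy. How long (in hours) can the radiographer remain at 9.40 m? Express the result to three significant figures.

By the inverse-square law, rate at 9.40 m:
(1.60/9.40)² = 0.02897, so 20.0 × 0.02897 = 0.5794 μGy/h.
Stay time = 1.39 μGy ÷ 0.5794 μGy/h = 2.399 h.

2.40 h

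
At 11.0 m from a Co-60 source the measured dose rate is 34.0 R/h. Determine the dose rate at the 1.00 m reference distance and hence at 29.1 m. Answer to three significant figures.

Using I₁d₁² = I₂d₂²,
At 1.00 m: 34.0 × (11.0/1.00)² = 34.0 × 121.0 = 4114 R/h
At 29.1 m: 4114 × (1.00/29.1)² = 4114 × 0.001181 = 4.859 R/h.

4110 R/h; 4.86 R/h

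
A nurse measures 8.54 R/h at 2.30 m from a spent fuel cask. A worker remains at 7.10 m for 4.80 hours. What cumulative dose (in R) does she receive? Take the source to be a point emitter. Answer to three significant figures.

4.30 R

Applying the 1/r² law, rate at 7.10 m:
(2.30/7.10)² = 0.1049, so 8.54 × 0.1049 = 0.8958 R/h.
Dose = rate × time = 0.8958 R/h × 4.800 h = 4.300 R.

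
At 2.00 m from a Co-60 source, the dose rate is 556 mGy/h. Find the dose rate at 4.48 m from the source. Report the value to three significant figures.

Intensity scales as (d₁/d₂)², so the rate at 4.48 m is
556 × (2.00/4.48)² = 556 × 0.1993 = 110.8 mGy/h.

111 mGy/h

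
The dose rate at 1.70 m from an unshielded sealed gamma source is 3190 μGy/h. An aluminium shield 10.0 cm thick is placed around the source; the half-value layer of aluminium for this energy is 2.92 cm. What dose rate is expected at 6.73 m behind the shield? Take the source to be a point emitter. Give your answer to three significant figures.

Distance alone: (1.70/6.73)² = 0.06381, so 3190 × 0.06381 = 203.6 μGy/h.
Shield: 10.0/2.92 = 3.425 half-value layers → attenuation 2^(−3.425) = 0.09310.
Combined: 203.6 × 0.09310 = 18.96 μGy/h.

19.0 μGy/h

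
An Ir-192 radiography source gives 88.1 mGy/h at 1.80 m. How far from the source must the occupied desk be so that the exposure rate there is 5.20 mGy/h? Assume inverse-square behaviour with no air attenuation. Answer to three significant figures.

Since intensity falls as 1/r², d₂ = d₁·√(I₁/I₂).
I₁/I₂ = 88.1/5.20 = 16.94, so d₂ = 1.80 × √16.94 = 7.408 m.

7.41 m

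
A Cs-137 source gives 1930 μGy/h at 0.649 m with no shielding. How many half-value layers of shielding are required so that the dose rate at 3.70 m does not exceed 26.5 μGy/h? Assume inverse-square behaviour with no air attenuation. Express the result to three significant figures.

1.16 half-value layers

At 3.70 m, distance alone gives (0.649/3.70)² = 0.03077, so 1930 × 0.03077 = 59.39 μGy/h.
Further attenuation needed: 59.39/26.5 = 2.241.
n = log₂(2.241) = 1.164 half-value layers.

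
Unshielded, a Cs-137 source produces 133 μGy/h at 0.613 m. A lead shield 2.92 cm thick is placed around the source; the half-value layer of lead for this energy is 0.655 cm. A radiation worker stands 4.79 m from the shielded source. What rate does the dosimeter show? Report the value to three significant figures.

Distance alone: 133 × (0.613/4.79)² = 133 × 0.01638 = 2.179 μGy/h.
Shield: 2.92/0.655 = 4.458 half-value layers → attenuation 2^(−4.458) = 0.04550.
Combined: 2.179 × 0.04550 = 0.09914 μGy/h.

0.0991 μGy/h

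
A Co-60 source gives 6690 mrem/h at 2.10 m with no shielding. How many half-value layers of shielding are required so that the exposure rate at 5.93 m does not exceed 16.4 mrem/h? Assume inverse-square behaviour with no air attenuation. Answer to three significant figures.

5.68 half-value layers

At 5.93 m, distance alone gives (2.10/5.93)² = 0.1254, so 6690 × 0.1254 = 838.9 mrem/h.
Further attenuation needed: 838.9/16.4 = 51.15.
n = log₂(51.15) = 5.677 half-value layers.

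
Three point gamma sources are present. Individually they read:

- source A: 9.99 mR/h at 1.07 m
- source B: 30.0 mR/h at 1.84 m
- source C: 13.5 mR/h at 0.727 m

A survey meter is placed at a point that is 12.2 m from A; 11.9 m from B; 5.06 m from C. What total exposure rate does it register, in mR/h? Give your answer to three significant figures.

1.07 mR/h

Each source contributes Iᵢ·(dᵢ/rᵢ)²; contributions add.
A: 9.99 × (1.07/12.2)² = 0.07684 mR/h
B: 30.0 × (1.84/11.9)² = 0.7172 mR/h
C: 13.5 × (0.727/5.06)² = 0.2787 mR/h
Total = 0.07684 + 0.7172 + 0.2787 = 1.073 mR/h.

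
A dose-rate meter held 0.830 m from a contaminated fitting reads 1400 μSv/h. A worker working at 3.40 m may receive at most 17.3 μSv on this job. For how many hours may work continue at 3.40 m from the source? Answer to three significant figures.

Intensity scales as (d₁/d₂)², so rate at 3.40 m:
1400 × (0.830/3.40)² = 1400 × 0.05959 = 83.43 μSv/h.
Stay time = 17.3 μSv ÷ 83.43 μSv/h = 0.2074 h.

0.207 h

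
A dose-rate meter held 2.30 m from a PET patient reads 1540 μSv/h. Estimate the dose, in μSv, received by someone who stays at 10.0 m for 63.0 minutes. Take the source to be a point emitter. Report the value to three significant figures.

85.5 μSv

Intensity scales as (d₁/d₂)², so rate at 10.0 m:
(2.30/10.0)² = 0.05290, so 1540 × 0.05290 = 81.47 μSv/h.
Dose = rate × time = 81.47 μSv/h × 1.050 h = 85.54 μSv.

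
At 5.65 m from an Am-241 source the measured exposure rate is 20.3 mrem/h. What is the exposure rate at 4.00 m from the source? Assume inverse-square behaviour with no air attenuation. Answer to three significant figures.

40.5 mrem/h

Applying the 1/r² law, scaling from 5.65 m to 4.00 m:
20.3 × (5.65/4.00)² = 20.3 × 1.995 = 40.50 mrem/h.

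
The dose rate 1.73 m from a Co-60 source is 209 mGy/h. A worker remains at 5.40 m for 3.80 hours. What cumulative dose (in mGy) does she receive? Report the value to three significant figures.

81.5 mGy

Intensity scales as (d₁/d₂)², so rate at 5.40 m:
(1.73/5.40)² = 0.1026, so 209 × 0.1026 = 21.44 mGy/h.
Dose = rate × time = 21.44 mGy/h × 3.800 h = 81.47 mGy.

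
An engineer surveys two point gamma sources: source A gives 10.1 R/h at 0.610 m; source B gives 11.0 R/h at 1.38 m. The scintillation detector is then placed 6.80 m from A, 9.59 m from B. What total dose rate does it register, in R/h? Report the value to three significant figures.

Each source contributes Iᵢ·(dᵢ/rᵢ)²; contributions add.
A: 10.1 × (0.610/6.80)² = 0.08128 R/h
B: 11.0 × (1.38/9.59)² = 0.2278 R/h
Total = 0.08128 + 0.2278 = 0.3091 R/h.

0.309 R/h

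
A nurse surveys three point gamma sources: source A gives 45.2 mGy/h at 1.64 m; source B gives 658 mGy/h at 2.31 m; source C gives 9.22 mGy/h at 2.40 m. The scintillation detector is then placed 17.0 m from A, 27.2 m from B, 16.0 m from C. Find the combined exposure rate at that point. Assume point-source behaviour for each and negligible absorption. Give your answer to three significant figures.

5.37 mGy/h

By superposition, sum each source's inverse-square contribution:
A: 45.2 × (1.64/17.0)² = 0.4207 mGy/h
B: 658 × (2.31/27.2)² = 4.746 mGy/h
C: 9.22 × (2.40/16.0)² = 0.2074 mGy/h
Total = 0.4207 + 4.746 + 0.2074 = 5.374 mGy/h.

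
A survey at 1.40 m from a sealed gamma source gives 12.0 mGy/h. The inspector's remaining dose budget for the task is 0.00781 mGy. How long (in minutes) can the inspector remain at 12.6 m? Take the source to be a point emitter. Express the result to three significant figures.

Using I₁d₁² = I₂d₂², rate at 12.6 m:
(1.40/12.6)² = 0.01235, so 12.0 × 0.01235 = 0.1482 mGy/h.
Stay time = 0.00781 mGy ÷ 0.1482 mGy/h = 0.05270 h = 3.162 min.

3.16 min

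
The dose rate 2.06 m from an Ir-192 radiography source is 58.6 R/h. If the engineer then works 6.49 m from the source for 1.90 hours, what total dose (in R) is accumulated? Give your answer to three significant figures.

Using I₁d₁² = I₂d₂², rate at 6.49 m:
58.6 × (2.06/6.49)² = 58.6 × 0.1007 = 5.901 R/h.
Dose = rate × time = 5.901 R/h × 1.900 h = 11.21 R.

11.2 R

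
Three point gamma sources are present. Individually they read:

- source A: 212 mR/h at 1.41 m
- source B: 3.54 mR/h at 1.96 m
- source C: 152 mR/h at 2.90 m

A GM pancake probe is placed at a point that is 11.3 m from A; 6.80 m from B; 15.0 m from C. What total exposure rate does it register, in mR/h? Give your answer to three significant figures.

9.28 mR/h

By superposition, sum each source's inverse-square contribution:
A: 212 × (1.41/11.3)² = 3.301 mR/h
B: 3.54 × (1.96/6.80)² = 0.2941 mR/h
C: 152 × (2.90/15.0)² = 5.681 mR/h
Total = 3.301 + 0.2941 + 5.681 = 9.276 mR/h.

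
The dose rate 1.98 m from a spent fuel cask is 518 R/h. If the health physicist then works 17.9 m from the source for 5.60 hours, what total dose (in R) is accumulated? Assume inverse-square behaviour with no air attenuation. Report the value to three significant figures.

By the inverse-square law, rate at 17.9 m:
(1.98/17.9)² = 0.01224, so 518 × 0.01224 = 6.340 R/h.
Dose = rate × time = 6.340 R/h × 5.600 h = 35.50 R.

35.5 R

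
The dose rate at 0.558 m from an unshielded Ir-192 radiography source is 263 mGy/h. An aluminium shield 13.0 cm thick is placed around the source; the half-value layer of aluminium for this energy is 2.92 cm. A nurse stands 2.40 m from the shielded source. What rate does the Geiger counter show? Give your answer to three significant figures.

Distance alone: 263 × (0.558/2.40)² = 263 × 0.05406 = 14.22 mGy/h.
Shield: 13.0/2.92 = 4.452 half-value layers → attenuation 2^(−4.452) = 0.04569.
Combined: 14.22 × 0.04569 = 0.6497 mGy/h.

0.650 mGy/h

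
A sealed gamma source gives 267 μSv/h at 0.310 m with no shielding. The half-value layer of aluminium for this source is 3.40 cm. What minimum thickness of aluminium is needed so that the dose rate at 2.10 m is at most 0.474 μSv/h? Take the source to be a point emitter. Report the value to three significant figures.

12.3 cm

At 2.10 m, distance alone gives (0.310/2.10)² = 0.02179, so 267 × 0.02179 = 5.818 μSv/h.
Further attenuation needed: 5.818/0.474 = 12.27.
n = log₂(12.27) = 3.617 half-value layers.
Thickness = 3.617 × 3.40 cm = 12.30 cm.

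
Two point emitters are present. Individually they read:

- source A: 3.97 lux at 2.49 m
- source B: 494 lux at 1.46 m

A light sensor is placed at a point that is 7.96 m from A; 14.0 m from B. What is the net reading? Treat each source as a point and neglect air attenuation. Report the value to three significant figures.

By superposition, sum each source's inverse-square contribution:
A: 3.97 × (2.49/7.96)² = 0.3885 lux
B: 494 × (1.46/14.0)² = 5.373 lux
Total = 0.3885 + 5.373 = 5.761 lux.

5.76 lux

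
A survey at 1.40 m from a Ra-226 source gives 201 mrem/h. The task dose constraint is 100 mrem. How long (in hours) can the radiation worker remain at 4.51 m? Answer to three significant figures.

Applying the 1/r² law, rate at 4.51 m:
201 × (1.40/4.51)² = 201 × 0.09636 = 19.37 mrem/h.
Stay time = 100 mrem ÷ 19.37 mrem/h = 5.163 h.

5.16 h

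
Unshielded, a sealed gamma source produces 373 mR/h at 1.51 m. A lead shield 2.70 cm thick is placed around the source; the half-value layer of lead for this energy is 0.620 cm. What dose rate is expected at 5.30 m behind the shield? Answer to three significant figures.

1.48 mR/h

Distance alone: 373 × (1.51/5.30)² = 373 × 0.08117 = 30.28 mR/h.
Shield: 2.70/0.620 = 4.355 half-value layers → attenuation 2^(−4.355) = 0.04887.
Combined: 30.28 × 0.04887 = 1.480 mR/h.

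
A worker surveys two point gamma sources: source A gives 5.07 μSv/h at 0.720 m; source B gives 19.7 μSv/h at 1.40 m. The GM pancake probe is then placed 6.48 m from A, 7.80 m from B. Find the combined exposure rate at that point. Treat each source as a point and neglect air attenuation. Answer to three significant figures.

Each source contributes Iᵢ·(dᵢ/rᵢ)²; contributions add.
A: 5.07 × (0.720/6.48)² = 0.06259 μSv/h
B: 19.7 × (1.40/7.80)² = 0.6346 μSv/h
Total = 0.06259 + 0.6346 = 0.6972 μSv/h.

0.697 μSv/h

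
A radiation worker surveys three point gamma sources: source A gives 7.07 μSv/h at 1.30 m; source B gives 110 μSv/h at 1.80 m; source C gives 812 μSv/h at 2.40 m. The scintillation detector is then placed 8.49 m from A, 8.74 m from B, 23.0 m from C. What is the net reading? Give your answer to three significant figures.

13.7 μSv/h

By superposition, sum each source's inverse-square contribution:
A: 7.07 × (1.30/8.49)² = 0.1658 μSv/h
B: 110 × (1.80/8.74)² = 4.666 μSv/h
C: 812 × (2.40/23.0)² = 8.841 μSv/h
Total = 0.1658 + 4.666 + 8.841 = 13.67 μSv/h.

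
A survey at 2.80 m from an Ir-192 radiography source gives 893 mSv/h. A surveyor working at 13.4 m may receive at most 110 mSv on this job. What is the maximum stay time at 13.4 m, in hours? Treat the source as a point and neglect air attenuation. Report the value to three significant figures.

2.82 h

Using I₁d₁² = I₂d₂², rate at 13.4 m:
(2.80/13.4)² = 0.04366, so 893 × 0.04366 = 38.99 mSv/h.
Stay time = 110 mSv ÷ 38.99 mSv/h = 2.821 h.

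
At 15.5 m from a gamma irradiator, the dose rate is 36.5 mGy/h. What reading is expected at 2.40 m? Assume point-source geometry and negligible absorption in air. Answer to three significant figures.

1520 mGy/h

Applying the 1/r² law, the rate at 2.40 m is
36.5 × (15.5/2.40)² = 36.5 × 41.71 = 1522 mGy/h.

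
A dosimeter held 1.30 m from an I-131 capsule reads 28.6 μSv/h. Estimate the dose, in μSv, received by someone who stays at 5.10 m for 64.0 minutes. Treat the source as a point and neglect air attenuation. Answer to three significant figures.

Intensity scales as (d₁/d₂)², so rate at 5.10 m:
(1.30/5.10)² = 0.06498, so 28.6 × 0.06498 = 1.858 μSv/h.
Dose = rate × time = 1.858 μSv/h × 1.067 h = 1.982 μSv.

1.98 μSv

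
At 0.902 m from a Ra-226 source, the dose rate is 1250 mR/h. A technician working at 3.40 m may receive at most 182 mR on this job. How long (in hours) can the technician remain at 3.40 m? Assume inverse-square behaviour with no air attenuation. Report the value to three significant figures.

2.07 h

Applying the 1/r² law, rate at 3.40 m:
1250 × (0.902/3.40)² = 1250 × 0.07038 = 87.97 mR/h.
Stay time = 182 mR ÷ 87.97 mR/h = 2.069 h.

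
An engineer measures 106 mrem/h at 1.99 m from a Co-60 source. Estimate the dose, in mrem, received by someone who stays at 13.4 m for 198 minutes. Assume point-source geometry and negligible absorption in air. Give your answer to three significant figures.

7.71 mrem

Using I₁d₁² = I₂d₂², rate at 13.4 m:
(1.99/13.4)² = 0.02205, so 106 × 0.02205 = 2.337 mrem/h.
Dose = rate × time = 2.337 mrem/h × 3.300 h = 7.712 mrem.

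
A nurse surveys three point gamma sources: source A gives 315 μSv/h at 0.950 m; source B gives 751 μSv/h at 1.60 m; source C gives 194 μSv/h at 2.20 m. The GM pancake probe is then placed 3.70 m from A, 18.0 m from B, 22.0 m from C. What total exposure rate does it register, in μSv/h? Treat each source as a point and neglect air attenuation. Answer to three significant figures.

28.6 μSv/h

By superposition, sum each source's inverse-square contribution:
A: 315 × (0.950/3.70)² = 20.77 μSv/h
B: 751 × (1.60/18.0)² = 5.934 μSv/h
C: 194 × (2.20/22.0)² = 1.940 μSv/h
Total = 20.77 + 5.934 + 1.940 = 28.64 μSv/h.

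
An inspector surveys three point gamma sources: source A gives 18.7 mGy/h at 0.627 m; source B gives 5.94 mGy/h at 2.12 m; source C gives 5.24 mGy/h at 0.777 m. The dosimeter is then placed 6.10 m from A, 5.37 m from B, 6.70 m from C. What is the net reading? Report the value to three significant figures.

Each source contributes Iᵢ·(dᵢ/rᵢ)²; contributions add.
A: 18.7 × (0.627/6.10)² = 0.1976 mGy/h
B: 5.94 × (2.12/5.37)² = 0.9258 mGy/h
C: 5.24 × (0.777/6.70)² = 0.07047 mGy/h
Total = 0.1976 + 0.9258 + 0.07047 = 1.194 mGy/h.

1.19 mGy/h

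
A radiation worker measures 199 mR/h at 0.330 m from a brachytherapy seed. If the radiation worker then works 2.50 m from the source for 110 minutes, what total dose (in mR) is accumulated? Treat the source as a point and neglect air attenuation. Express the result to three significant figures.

6.36 mR

Applying the 1/r² law, rate at 2.50 m:
(0.330/2.50)² = 0.01742, so 199 × 0.01742 = 3.467 mR/h.
Dose = rate × time = 3.467 mR/h × 1.833 h = 6.355 mR.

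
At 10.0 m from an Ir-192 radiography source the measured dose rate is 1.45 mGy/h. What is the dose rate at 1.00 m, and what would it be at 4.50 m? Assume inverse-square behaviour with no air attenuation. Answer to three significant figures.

Using I₁d₁² = I₂d₂²,
At 1.00 m: 1.45 × (10.0/1.00)² = 1.45 × 100.0 = 145.0 mGy/h
At 4.50 m: (1.00/4.50)² = 0.04938, so 145.0 × 0.04938 = 7.160 mGy/h.

145 mGy/h; 7.16 mGy/h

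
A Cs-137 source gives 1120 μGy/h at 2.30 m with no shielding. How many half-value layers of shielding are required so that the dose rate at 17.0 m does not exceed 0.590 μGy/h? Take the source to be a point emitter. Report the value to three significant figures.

5.12 half-value layers

At 17.0 m, distance alone gives (2.30/17.0)² = 0.01830, so 1120 × 0.01830 = 20.50 μGy/h.
Further attenuation needed: 20.50/0.590 = 34.75.
n = log₂(34.75) = 5.119 half-value layers.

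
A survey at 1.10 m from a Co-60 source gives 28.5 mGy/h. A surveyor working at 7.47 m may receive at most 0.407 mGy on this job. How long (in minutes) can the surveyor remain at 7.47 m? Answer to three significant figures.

39.5 min

Using I₁d₁² = I₂d₂², rate at 7.47 m:
(1.10/7.47)² = 0.02168, so 28.5 × 0.02168 = 0.6179 mGy/h.
Stay time = 0.407 mGy ÷ 0.6179 mGy/h = 0.6587 h = 39.52 min.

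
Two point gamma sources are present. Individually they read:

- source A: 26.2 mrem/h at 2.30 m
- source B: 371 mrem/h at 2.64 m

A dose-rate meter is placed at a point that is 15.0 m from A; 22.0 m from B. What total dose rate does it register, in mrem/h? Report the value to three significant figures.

Each source contributes Iᵢ·(dᵢ/rᵢ)²; contributions add.
A: 26.2 × (2.30/15.0)² = 0.6160 mrem/h
B: 371 × (2.64/22.0)² = 5.342 mrem/h
Total = 0.6160 + 5.342 = 5.958 mrem/h.

5.96 mrem/h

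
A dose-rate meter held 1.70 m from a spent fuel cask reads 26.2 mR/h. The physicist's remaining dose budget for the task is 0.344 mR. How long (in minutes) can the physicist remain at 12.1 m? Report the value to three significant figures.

39.9 min

Using I₁d₁² = I₂d₂², rate at 12.1 m:
26.2 × (1.70/12.1)² = 26.2 × 0.01974 = 0.5172 mR/h.
Stay time = 0.344 mR ÷ 0.5172 mR/h = 0.6651 h = 39.91 min.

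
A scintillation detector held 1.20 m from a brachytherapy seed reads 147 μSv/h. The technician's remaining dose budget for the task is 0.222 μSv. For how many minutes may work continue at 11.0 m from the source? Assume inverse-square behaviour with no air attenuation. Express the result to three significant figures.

Applying the 1/r² law, rate at 11.0 m:
(1.20/11.0)² = 0.01190, so 147 × 0.01190 = 1.749 μSv/h.
Stay time = 0.222 μSv ÷ 1.749 μSv/h = 0.1269 h = 7.614 min.

7.61 min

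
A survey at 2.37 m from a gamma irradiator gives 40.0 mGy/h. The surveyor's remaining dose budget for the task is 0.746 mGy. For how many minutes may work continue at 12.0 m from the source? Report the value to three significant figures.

28.7 min

Applying the 1/r² law, rate at 12.0 m:
(2.37/12.0)² = 0.03901, so 40.0 × 0.03901 = 1.560 mGy/h.
Stay time = 0.746 mGy ÷ 1.560 mGy/h = 0.4782 h = 28.69 min.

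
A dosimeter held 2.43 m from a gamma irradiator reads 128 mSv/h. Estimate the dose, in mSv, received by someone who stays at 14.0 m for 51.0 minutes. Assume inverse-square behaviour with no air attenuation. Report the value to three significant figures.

Intensity scales as (d₁/d₂)², so rate at 14.0 m:
(2.43/14.0)² = 0.03013, so 128 × 0.03013 = 3.857 mSv/h.
Dose = rate × time = 3.857 mSv/h × 0.8500 h = 3.278 mSv.

3.28 mSv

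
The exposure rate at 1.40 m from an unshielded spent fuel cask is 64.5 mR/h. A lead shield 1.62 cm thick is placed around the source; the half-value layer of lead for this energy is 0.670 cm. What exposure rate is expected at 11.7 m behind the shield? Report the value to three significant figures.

0.173 mR/h

Distance alone: 64.5 × (1.40/11.7)² = 64.5 × 0.01432 = 0.9236 mR/h.
Shield: 1.62/0.670 = 2.418 half-value layers → attenuation 2^(−2.418) = 0.1871.
Combined: 0.9236 × 0.1871 = 0.1728 mR/h.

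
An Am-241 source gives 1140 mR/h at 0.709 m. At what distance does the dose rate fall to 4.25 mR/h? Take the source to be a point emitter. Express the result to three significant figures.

11.6 m

Intensity scales as (d₁/d₂)², so d₂ = d₁·√(I₁/I₂).
I₁/I₂ = 1140/4.25 = 268.2, so d₂ = 0.709 × √268.2 = 11.61 m.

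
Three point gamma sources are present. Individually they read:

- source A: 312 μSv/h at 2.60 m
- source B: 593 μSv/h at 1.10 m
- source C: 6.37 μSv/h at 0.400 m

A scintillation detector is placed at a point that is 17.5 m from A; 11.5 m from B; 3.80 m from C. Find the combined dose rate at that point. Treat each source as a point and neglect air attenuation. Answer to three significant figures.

By superposition, sum each source's inverse-square contribution:
A: 312 × (2.60/17.5)² = 6.887 μSv/h
B: 593 × (1.10/11.5)² = 5.426 μSv/h
C: 6.37 × (0.400/3.80)² = 0.07058 μSv/h
Total = 6.887 + 5.426 + 0.07058 = 12.38 μSv/h.

12.4 μSv/h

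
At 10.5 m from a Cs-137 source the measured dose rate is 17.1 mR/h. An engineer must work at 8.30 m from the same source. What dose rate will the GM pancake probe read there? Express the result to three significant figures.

Intensity scales as (d₁/d₂)², so scaling from 10.5 m to 8.30 m:
17.1 × (10.5/8.30)² = 17.1 × 1.600 = 27.36 mR/h.

27.4 mR/h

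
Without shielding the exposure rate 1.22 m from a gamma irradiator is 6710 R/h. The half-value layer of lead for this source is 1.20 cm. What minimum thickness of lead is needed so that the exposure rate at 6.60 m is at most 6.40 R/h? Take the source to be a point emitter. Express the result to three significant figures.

6.20 cm

At 6.60 m, distance alone gives (1.22/6.60)² = 0.03417, so 6710 × 0.03417 = 229.3 R/h.
Further attenuation needed: 229.3/6.40 = 35.83.
n = log₂(35.83) = 5.163 half-value layers.
Thickness = 5.163 × 1.20 cm = 6.196 cm.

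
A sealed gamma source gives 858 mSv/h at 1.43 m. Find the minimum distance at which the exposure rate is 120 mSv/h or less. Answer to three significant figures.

3.82 m

Applying the 1/r² law, d₂ = d₁·√(I₁/I₂).
I₁/I₂ = 858/120 = 7.150, so d₂ = 1.43 × √7.150 = 3.824 m.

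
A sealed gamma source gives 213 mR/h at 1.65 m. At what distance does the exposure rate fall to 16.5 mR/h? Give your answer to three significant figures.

5.93 m

By the inverse-square law, d₂ = d₁·√(I₁/I₂).
I₁/I₂ = 213/16.5 = 12.91, so d₂ = 1.65 × √12.91 = 5.929 m.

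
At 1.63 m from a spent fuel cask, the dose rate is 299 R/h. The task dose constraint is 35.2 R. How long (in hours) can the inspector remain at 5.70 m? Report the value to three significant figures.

1.44 h

Intensity scales as (d₁/d₂)², so rate at 5.70 m:
(1.63/5.70)² = 0.08178, so 299 × 0.08178 = 24.45 R/h.
Stay time = 35.2 R ÷ 24.45 R/h = 1.440 h.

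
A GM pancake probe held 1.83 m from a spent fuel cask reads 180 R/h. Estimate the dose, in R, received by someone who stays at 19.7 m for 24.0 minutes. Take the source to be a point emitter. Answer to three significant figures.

0.621 R

Since intensity falls as 1/r², rate at 19.7 m:
180 × (1.83/19.7)² = 180 × 0.008629 = 1.553 R/h.
Dose = rate × time = 1.553 R/h × 0.4000 h = 0.6212 R.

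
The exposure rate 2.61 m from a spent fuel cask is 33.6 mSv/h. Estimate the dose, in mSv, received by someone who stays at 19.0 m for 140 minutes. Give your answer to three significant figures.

1.48 mSv

Using I₁d₁² = I₂d₂², rate at 19.0 m:
33.6 × (2.61/19.0)² = 33.6 × 0.01887 = 0.6340 mSv/h.
Dose = rate × time = 0.6340 mSv/h × 2.333 h = 1.479 mSv.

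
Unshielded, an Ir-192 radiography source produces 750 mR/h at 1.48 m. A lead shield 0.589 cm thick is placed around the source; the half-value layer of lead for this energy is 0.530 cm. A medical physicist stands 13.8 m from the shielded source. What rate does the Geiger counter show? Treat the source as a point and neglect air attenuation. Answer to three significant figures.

Distance alone: (1.48/13.8)² = 0.01150, so 750 × 0.01150 = 8.625 mR/h.
Shield: 0.589/0.530 = 1.111 half-value layers → attenuation 2^(−1.111) = 0.4630.
Combined: 8.625 × 0.4630 = 3.993 mR/h.

3.99 mR/h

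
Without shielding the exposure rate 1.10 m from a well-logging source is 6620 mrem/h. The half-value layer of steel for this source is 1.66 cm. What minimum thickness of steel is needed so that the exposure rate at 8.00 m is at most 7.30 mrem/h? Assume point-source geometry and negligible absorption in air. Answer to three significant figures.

6.81 cm

At 8.00 m, distance alone gives (1.10/8.00)² = 0.01891, so 6620 × 0.01891 = 125.2 mrem/h.
Further attenuation needed: 125.2/7.30 = 17.15.
n = log₂(17.15) = 4.100 half-value layers.
Thickness = 4.100 × 1.66 cm = 6.806 cm.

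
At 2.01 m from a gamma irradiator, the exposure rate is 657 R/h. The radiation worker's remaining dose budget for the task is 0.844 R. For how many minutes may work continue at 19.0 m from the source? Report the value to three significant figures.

6.89 min

Applying the 1/r² law, rate at 19.0 m:
(2.01/19.0)² = 0.01119, so 657 × 0.01119 = 7.352 R/h.
Stay time = 0.844 R ÷ 7.352 R/h = 0.1148 h = 6.888 min.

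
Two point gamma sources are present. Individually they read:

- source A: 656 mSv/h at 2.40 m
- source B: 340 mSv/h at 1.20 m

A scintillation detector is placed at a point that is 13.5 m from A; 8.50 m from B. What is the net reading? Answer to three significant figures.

By superposition, sum each source's inverse-square contribution:
A: 656 × (2.40/13.5)² = 20.73 mSv/h
B: 340 × (1.20/8.50)² = 6.776 mSv/h
Total = 20.73 + 6.776 = 27.51 mSv/h.

27.5 mSv/h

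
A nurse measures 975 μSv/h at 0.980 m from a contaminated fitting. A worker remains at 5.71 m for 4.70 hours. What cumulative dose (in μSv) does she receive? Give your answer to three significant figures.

135 μSv

By the inverse-square law, rate at 5.71 m:
975 × (0.980/5.71)² = 975 × 0.02946 = 28.72 μSv/h.
Dose = rate × time = 28.72 μSv/h × 4.700 h = 135.0 μSv.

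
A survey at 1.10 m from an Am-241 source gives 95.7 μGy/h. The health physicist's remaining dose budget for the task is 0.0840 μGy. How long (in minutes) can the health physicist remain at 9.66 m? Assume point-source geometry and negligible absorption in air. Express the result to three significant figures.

4.06 min

Using I₁d₁² = I₂d₂², rate at 9.66 m:
95.7 × (1.10/9.66)² = 95.7 × 0.01297 = 1.241 μGy/h.
Stay time = 0.0840 μGy ÷ 1.241 μGy/h = 0.06769 h = 4.061 min.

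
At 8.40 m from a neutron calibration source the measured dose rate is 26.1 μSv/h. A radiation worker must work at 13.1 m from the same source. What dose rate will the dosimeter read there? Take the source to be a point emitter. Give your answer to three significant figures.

Applying the 1/r² law, scaling from 8.40 m to 13.1 m:
26.1 × (8.40/13.1)² = 26.1 × 0.4112 = 10.73 μSv/h.

10.7 μSv/h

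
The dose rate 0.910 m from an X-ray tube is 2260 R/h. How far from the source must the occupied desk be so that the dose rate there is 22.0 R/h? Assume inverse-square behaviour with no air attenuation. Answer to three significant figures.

By the inverse-square law, d₂ = d₁·√(I₁/I₂).
I₁/I₂ = 2260/22.0 = 102.7, so d₂ = 0.910 × √102.7 = 9.222 m.

9.22 m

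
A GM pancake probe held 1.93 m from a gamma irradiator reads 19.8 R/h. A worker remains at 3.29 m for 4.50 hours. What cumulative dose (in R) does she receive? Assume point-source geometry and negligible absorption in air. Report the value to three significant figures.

30.7 R

Applying the 1/r² law, rate at 3.29 m:
(1.93/3.29)² = 0.3441, so 19.8 × 0.3441 = 6.813 R/h.
Dose = rate × time = 6.813 R/h × 4.500 h = 30.66 R.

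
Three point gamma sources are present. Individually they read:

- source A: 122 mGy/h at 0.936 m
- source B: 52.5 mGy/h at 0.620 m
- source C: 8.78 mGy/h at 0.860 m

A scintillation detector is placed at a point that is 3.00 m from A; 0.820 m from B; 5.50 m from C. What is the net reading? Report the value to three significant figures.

42.1 mGy/h

Each source contributes Iᵢ·(dᵢ/rᵢ)²; contributions add.
A: 122 × (0.936/3.00)² = 11.88 mGy/h
B: 52.5 × (0.620/0.820)² = 30.01 mGy/h
C: 8.78 × (0.860/5.50)² = 0.2147 mGy/h
Total = 11.88 + 30.01 + 0.2147 = 42.10 mGy/h.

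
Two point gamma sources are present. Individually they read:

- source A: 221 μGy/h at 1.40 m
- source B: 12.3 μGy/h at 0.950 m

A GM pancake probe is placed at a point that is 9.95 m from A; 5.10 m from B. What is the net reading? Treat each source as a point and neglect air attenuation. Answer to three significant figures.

Each source contributes Iᵢ·(dᵢ/rᵢ)²; contributions add.
A: 221 × (1.40/9.95)² = 4.375 μGy/h
B: 12.3 × (0.950/5.10)² = 0.4268 μGy/h
Total = 4.375 + 0.4268 = 4.802 μGy/h.

4.80 μGy/h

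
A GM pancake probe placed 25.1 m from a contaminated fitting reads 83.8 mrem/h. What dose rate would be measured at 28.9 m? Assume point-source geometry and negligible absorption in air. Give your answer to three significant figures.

Intensity scales as (d₁/d₂)², so scaling from 25.1 m to 28.9 m:
83.8 × (25.1/28.9)² = 83.8 × 0.7543 = 63.21 mrem/h.

63.2 mrem/h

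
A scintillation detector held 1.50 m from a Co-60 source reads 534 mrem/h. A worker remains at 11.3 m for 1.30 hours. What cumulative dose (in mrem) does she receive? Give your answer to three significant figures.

12.2 mrem

Applying the 1/r² law, rate at 11.3 m:
(1.50/11.3)² = 0.01762, so 534 × 0.01762 = 9.409 mrem/h.
Dose = rate × time = 9.409 mrem/h × 1.300 h = 12.23 mrem.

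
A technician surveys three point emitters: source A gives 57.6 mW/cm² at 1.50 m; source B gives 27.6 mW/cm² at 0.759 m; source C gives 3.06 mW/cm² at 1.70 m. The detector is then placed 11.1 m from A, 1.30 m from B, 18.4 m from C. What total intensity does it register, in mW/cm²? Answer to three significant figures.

Each source contributes Iᵢ·(dᵢ/rᵢ)²; contributions add.
A: 57.6 × (1.50/11.1)² = 1.052 mW/cm²
B: 27.6 × (0.759/1.30)² = 9.408 mW/cm²
C: 3.06 × (1.70/18.4)² = 0.02612 mW/cm²
Total = 1.052 + 9.408 + 0.02612 = 10.49 mW/cm².

10.5 mW/cm²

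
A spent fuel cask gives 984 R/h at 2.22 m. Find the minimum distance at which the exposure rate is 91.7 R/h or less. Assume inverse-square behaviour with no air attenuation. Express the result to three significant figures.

By the inverse-square law, d₂ = d₁·√(I₁/I₂).
I₁/I₂ = 984/91.7 = 10.73, so d₂ = 2.22 × √10.73 = 7.272 m.

7.27 m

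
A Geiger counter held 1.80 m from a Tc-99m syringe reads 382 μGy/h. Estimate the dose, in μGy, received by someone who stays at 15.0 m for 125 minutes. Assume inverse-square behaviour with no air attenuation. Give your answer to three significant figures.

By the inverse-square law, rate at 15.0 m:
(1.80/15.0)² = 0.01440, so 382 × 0.01440 = 5.501 μGy/h.
Dose = rate × time = 5.501 μGy/h × 2.083 h = 11.46 μGy.

11.5 μGy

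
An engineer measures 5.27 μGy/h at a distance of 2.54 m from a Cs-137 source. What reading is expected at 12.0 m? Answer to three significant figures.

By the inverse-square law, the rate at 12.0 m is
5.27 × (2.54/12.0)² = 5.27 × 0.04480 = 0.2361 μGy/h.

0.236 μGy/h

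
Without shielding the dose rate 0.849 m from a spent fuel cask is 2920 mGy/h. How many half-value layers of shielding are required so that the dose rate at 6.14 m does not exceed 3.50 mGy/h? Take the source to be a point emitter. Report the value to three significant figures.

At 6.14 m, distance alone gives 2920 × (0.849/6.14)² = 2920 × 0.01912 = 55.83 mGy/h.
Further attenuation needed: 55.83/3.50 = 15.95.
n = log₂(15.95) = 3.995 half-value layers.

4.00 half-value layers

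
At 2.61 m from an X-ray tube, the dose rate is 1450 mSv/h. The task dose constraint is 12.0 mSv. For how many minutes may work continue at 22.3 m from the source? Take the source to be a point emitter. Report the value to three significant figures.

Intensity scales as (d₁/d₂)², so rate at 22.3 m:
1450 × (2.61/22.3)² = 1450 × 0.01370 = 19.87 mSv/h.
Stay time = 12.0 mSv ÷ 19.87 mSv/h = 0.6039 h = 36.23 min.

36.2 min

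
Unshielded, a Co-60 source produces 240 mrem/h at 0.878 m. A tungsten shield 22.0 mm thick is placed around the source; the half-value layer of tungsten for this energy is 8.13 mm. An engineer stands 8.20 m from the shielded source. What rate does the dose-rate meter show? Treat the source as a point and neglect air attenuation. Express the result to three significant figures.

0.422 mrem/h

Distance alone: 240 × (0.878/8.20)² = 240 × 0.01146 = 2.750 mrem/h.
Shield: 22.0/8.13 = 2.706 half-value layers → attenuation 2^(−2.706) = 0.1533.
Combined: 2.750 × 0.1533 = 0.4216 mrem/h.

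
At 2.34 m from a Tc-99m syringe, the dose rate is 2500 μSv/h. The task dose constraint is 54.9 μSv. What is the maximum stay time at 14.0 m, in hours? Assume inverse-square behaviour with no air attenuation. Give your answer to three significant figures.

By the inverse-square law, rate at 14.0 m:
(2.34/14.0)² = 0.02794, so 2500 × 0.02794 = 69.85 μSv/h.
Stay time = 54.9 μSv ÷ 69.85 μSv/h = 0.7860 h.

0.786 h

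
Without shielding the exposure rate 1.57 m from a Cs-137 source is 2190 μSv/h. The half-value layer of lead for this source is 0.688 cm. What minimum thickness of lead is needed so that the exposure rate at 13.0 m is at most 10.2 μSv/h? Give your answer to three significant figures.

At 13.0 m, distance alone gives 2190 × (1.57/13.0)² = 2190 × 0.01459 = 31.95 μSv/h.
Further attenuation needed: 31.95/10.2 = 3.132.
n = log₂(3.132) = 1.647 half-value layers.
Thickness = 1.647 × 0.688 cm = 1.133 cm.

1.13 cm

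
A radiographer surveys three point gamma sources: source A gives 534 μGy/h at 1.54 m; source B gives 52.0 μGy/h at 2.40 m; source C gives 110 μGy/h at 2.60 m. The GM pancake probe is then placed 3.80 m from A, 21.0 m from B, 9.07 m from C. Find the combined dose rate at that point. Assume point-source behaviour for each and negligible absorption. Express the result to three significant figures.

97.4 μGy/h

By superposition, sum each source's inverse-square contribution:
A: 534 × (1.54/3.80)² = 87.70 μGy/h
B: 52.0 × (2.40/21.0)² = 0.6792 μGy/h
C: 110 × (2.60/9.07)² = 9.039 μGy/h
Total = 87.70 + 0.6792 + 9.039 = 97.42 μGy/h.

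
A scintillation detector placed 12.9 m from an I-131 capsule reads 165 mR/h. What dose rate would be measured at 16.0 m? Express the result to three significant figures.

107 mR/h

Using I₁d₁² = I₂d₂², scaling from 12.9 m to 16.0 m:
(12.9/16.0)² = 0.6500, so 165 × 0.6500 = 107.2 mR/h.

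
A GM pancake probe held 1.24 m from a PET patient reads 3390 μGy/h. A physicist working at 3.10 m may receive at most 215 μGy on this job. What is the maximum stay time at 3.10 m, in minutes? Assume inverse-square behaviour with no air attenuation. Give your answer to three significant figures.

23.8 min

Since intensity falls as 1/r², rate at 3.10 m:
3390 × (1.24/3.10)² = 3390 × 0.1600 = 542.4 μGy/h.
Stay time = 215 μGy ÷ 542.4 μGy/h = 0.3964 h = 23.78 min.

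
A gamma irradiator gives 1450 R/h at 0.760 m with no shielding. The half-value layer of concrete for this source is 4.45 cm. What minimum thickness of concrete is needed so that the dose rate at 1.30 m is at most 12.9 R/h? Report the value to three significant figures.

23.4 cm

At 1.30 m, distance alone gives (0.760/1.30)² = 0.3418, so 1450 × 0.3418 = 495.6 R/h.
Further attenuation needed: 495.6/12.9 = 38.42.
n = log₂(38.42) = 5.264 half-value layers.
Thickness = 5.264 × 4.45 cm = 23.42 cm.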